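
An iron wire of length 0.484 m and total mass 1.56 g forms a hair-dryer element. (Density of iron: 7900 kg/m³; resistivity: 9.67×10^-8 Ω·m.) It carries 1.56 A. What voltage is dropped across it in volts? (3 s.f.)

0.179 V

A = m/(density·L) = 0.00156/(7900×0.484) = 4.0799e-07 m²
R = ρL/A = (9.67×10^-8)(0.484)/(4.0799e-07) = 0.1147 Ω
V = IR = 1.56 × 0.1147 = 0.179 V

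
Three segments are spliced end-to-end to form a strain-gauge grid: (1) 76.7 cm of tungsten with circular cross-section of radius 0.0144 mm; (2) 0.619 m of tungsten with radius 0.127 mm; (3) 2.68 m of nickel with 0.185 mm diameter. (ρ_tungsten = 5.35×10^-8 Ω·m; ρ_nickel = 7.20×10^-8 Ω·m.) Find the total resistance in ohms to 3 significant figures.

Seg 1: A = πr² = π(1.4400e-05 m)² = 6.514e-10 m²
R_1 = (5.35×10^-8)(0.767)/(6.514e-10) = 62.99 Ω
Seg 2: A = πr² = π(1.2700e-04 m)² = 5.067e-08 m²
R_2 = (5.35×10^-8)(0.619)/(5.067e-08) = 0.6536 Ω
Seg 3: A = π(d/2)² = π(9.2500e-05 m)² = 2.688e-08 m²
R_3 = (7.20×10^-8)(2.68)/(2.688e-08) = 7.179 Ω
R_total = R_1 + R_2 + R_3 = 70.8 Ω

70.8 Ω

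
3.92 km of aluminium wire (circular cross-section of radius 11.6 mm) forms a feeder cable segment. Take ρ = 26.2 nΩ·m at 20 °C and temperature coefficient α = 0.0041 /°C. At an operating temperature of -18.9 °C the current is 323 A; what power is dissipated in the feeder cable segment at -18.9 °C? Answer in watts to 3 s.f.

ρ = 26.2 nΩ·m = 2.62×10^-8 Ω·m
A = πr² = π(1.1600e-02 m)² = 4.227e-04 m²
R₍20₎ = ρL/A = (2.62×10^-8)(3920)/(4.227e-04) = 0.243 Ω
R₍-18.9₎ = R₍20₎(1 + αΔT) = 0.243 × (1 + 0.0041×-38.9) = 0.2042 Ω
P = I²R = (323)² × 0.2042 = 21300 W

21300 W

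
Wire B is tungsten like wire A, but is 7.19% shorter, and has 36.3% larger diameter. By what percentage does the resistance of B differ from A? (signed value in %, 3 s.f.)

R ∝ L/d², so R_B/R_A = (1 − 7.19/100) × (1 + 36.3/100)⁻²
= 0.9281 × 0.5383 = 0.4996
(R_B − R_A)/R_A = 0.4996 − 1 = -50.0%

-50.0%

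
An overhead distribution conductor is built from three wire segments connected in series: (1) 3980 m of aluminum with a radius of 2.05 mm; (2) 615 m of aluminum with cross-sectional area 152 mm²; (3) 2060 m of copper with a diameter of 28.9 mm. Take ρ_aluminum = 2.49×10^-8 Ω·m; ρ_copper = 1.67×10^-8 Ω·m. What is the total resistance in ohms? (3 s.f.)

7.66 Ω

Seg 1: A = πr² = π(2.0500e-03 m)² = 1.320e-05 m²
R_1 = (2.49×10^-8)(3980)/(1.320e-05) = 7.506 Ω
Seg 2: A = 152 mm² = 1.520e-04 m²
R_2 = (2.49×10^-8)(615)/(1.520e-04) = 0.1007 Ω
Seg 3: A = π(d/2)² = π(1.4450e-02 m)² = 6.560e-04 m²
R_3 = (1.67×10^-8)(2060)/(6.560e-04) = 0.05244 Ω
R_total = R_1 + R_2 + R_3 = 7.66 Ω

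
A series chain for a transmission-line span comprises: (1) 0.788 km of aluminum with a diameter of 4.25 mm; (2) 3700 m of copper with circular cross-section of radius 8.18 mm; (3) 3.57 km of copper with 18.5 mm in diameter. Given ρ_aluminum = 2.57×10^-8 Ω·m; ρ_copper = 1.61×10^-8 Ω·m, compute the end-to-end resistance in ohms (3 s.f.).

Seg 1: A = π(d/2)² = π(2.1250e-03 m)² = 1.419e-05 m²
R_1 = (2.57×10^-8)(788)/(1.419e-05) = 1.428 Ω
Seg 2: A = πr² = π(8.1800e-03 m)² = 2.102e-04 m²
R_2 = (1.61×10^-8)(3700)/(2.102e-04) = 0.2834 Ω
Seg 3: A = π(d/2)² = π(9.2500e-03 m)² = 2.688e-04 m²
R_3 = (1.61×10^-8)(3570)/(2.688e-04) = 0.2138 Ω
R_total = R_1 + R_2 + R_3 = 1.92 Ω

1.92 Ω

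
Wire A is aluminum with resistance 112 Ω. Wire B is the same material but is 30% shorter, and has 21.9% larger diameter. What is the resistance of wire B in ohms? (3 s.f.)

R ∝ L/d², so R_B/R_A = (1 − 30/100) × (1 + 21.9/100)⁻²
= 0.7 × 0.673 = 0.4711
R_B = 0.4711 × 112 = 52.8 Ω

52.8 Ω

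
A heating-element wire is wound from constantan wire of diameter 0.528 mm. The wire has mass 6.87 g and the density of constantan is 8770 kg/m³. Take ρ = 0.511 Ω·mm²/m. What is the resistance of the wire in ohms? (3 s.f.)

ρ = 0.511 Ω·mm²/m = 5.11×10^-7 Ω·m
A = π(d/2)² = π(2.6400e-04 m)² = 2.1896e-07 m²
L = m/(density·A) = 0.00687/(8770×2.1896e-07) = 3.578 m
R = ρL/A = (5.11×10^-7)(3.578)/(2.1896e-07) = 8.35 Ω

8.35 Ω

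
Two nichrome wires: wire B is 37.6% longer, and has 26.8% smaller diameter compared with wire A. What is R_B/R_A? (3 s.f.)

2.57

R ∝ L/d², so R_B/R_A = (1 + 37.6/100) × (1 − 26.8/100)⁻²
= 1.376 × 1.866 = 2.57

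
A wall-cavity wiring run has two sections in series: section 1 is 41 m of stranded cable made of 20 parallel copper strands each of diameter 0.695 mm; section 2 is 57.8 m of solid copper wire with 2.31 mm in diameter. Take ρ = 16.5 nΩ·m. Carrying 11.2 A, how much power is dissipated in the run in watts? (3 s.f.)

ρ = 16.5 nΩ·m = 1.65×10^-8 Ω·m
Section 1: A_strand = π(3.4750e-04)² = 3.794e-07 m²; R₁ = ρL/(N·A_s) = (1.65×10^-8)(41)/(20×3.794e-07) = 0.08916 Ω
Section 2: A = π(d/2)² = π(1.1550e-03 m)² = 4.191e-06 m²
R₂ = (1.65×10^-8)(57.8)/(4.191e-06) = 0.2276 Ω
R = R₁ + R₂ = 0.3167 Ω
P = I²R = (11.2)² × 0.3167 = 39.7 W

39.7 W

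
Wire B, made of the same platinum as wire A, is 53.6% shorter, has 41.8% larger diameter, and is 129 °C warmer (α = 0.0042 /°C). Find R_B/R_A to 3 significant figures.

R ∝ ρL/d² with ρ ∝ (1+αΔT), so R_B/R_A = (1 − 53.6/100) × (1 + 41.8/100)⁻² × (1 + 0.0042×129)
= 0.464 × 0.4973 × 1.542 = 0.356

0.356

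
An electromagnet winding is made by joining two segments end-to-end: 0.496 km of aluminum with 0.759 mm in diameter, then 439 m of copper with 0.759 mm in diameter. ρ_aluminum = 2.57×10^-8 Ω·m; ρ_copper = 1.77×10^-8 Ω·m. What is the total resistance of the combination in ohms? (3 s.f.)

45.3 Ω

Segment 1: A = π(d/2)² = π(3.7950e-04 m)² = 4.525e-07 m²
R₁ = ρL/A = (2.57×10^-8)(496)/(4.525e-07) = 28.17 Ω
R₂ = (1.77×10^-8)(439)/(4.525e-07) = 17.17 Ω
R = R₁ + R₂ = 45.3 Ω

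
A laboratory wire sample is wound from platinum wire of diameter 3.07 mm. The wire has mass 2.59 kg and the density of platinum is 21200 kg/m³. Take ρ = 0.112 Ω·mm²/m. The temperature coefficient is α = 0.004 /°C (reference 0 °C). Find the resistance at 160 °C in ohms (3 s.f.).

ρ = 0.112 Ω·mm²/m = 1.12×10^-7 Ω·m
A = π(d/2)² = π(1.5350e-03 m)² = 7.4023e-06 m²
L = m/(density·A) = 2.59/(21200×7.4023e-06) = 16.5 m
R = ρL/A = (1.12×10^-7)(16.5)/(7.4023e-06) = 0.2497 Ω
R(160 °C) = 0.2497 × (1 + 0.004×160) = 0.410 Ω

0.410 Ω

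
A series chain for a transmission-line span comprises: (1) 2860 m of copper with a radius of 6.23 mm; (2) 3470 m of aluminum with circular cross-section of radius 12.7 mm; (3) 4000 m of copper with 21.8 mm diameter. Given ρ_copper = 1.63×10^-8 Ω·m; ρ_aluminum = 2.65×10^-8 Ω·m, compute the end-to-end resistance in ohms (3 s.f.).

0.738 Ω

Seg 1: A = πr² = π(6.2300e-03 m)² = 1.219e-04 m²
R_1 = (1.63×10^-8)(2860)/(1.219e-04) = 0.3823 Ω
Seg 2: A = πr² = π(1.2700e-02 m)² = 5.067e-04 m²
R_2 = (2.65×10^-8)(3470)/(5.067e-04) = 0.1815 Ω
Seg 3: A = π(d/2)² = π(1.0900e-02 m)² = 3.733e-04 m²
R_3 = (1.63×10^-8)(4000)/(3.733e-04) = 0.1747 Ω
R_total = R_1 + R_2 + R_3 = 0.738 Ω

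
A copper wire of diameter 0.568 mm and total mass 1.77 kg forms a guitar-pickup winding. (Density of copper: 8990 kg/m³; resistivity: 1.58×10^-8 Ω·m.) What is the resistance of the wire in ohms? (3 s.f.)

48.5 Ω

A = π(d/2)² = π(2.8400e-04 m)² = 2.5339e-07 m²
L = m/(density·A) = 1.77/(8990×2.5339e-07) = 777 m
R = ρL/A = (1.58×10^-8)(777)/(2.5339e-07) = 48.5 Ω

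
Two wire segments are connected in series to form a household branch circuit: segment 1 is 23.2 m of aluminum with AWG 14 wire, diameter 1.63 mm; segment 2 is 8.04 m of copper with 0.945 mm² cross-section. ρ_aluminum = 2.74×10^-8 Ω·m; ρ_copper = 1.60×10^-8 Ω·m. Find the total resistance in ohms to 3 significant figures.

0.441 Ω

Segment 1: A = π(1.63/2 mm)² = π(8.1500e-04 m)² = 2.087e-06 m²
R₁ = ρL/A = (2.74×10^-8)(23.2)/(2.087e-06) = 0.3046 Ω
Segment 2: A = 0.945 mm² = 9.450e-07 m²
R₂ = (1.60×10^-8)(8.04)/(9.450e-07) = 0.1361 Ω
R = R₁ + R₂ = 0.441 Ω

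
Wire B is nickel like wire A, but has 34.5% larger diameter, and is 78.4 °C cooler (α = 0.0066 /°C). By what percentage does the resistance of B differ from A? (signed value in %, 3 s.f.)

R ∝ ρL/d² with ρ ∝ (1+αΔT), so R_B/R_A = (1 + 34.5/100)⁻² × (1 − 0.0066×78.4)
= 0.5528 × 0.4826 = 0.2667
(R_B − R_A)/R_A = 0.2667 − 1 = -73.3%

-73.3%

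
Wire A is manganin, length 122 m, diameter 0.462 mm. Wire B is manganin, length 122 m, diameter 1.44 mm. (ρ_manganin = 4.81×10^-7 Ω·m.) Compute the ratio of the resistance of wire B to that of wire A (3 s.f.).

R ∝ ρL/d², so R_B/R_A = (d_A/d_B)²
= (0.462/1.44)² = 0.103

0.103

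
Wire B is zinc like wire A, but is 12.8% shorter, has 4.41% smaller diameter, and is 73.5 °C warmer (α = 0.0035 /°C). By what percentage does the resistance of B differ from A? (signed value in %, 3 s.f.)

20.0%

R ∝ ρL/d² with ρ ∝ (1+αΔT), so R_B/R_A = (1 − 12.8/100) × (1 − 4.41/100)⁻² × (1 + 0.0035×73.5)
= 0.872 × 1.094 × 1.257 = 1.2
(R_B − R_A)/R_A = 1.2 − 1 = 20.0%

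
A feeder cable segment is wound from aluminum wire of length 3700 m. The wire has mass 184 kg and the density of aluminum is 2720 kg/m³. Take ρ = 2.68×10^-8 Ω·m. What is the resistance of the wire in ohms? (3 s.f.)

A = m/(density·L) = 184/(2720×3700) = 1.8283e-05 m²
R = ρL/A = (2.68×10^-8)(3700)/(1.8283e-05) = 5.42 Ω

5.42 Ω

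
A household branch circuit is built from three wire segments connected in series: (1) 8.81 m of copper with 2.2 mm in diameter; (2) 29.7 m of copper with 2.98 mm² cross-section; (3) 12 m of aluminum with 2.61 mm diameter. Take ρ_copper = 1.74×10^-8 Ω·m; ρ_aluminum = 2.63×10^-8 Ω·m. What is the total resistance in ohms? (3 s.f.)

0.273 Ω

Seg 1: A = π(d/2)² = π(1.1000e-03 m)² = 3.801e-06 m²
R_1 = (1.74×10^-8)(8.81)/(3.801e-06) = 0.04033 Ω
Seg 2: A = 2.98 mm² = 2.980e-06 m²
R_2 = (1.74×10^-8)(29.7)/(2.980e-06) = 0.1734 Ω
Seg 3: A = π(d/2)² = π(1.3050e-03 m)² = 5.350e-06 m²
R_3 = (2.63×10^-8)(12)/(5.350e-06) = 0.05899 Ω
R_total = R_1 + R_2 + R_3 = 0.273 Ω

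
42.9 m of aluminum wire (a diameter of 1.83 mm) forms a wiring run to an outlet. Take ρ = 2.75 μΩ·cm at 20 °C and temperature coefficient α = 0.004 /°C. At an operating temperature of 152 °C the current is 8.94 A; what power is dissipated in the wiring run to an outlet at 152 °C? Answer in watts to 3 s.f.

54.8 W

ρ = 2.75 μΩ·cm = 2.75×10^-8 Ω·m
A = π(d/2)² = π(9.1500e-04 m)² = 2.630e-06 m²
R₍20₎ = ρL/A = (2.75×10^-8)(42.9)/(2.630e-06) = 0.4485 Ω
R₍152₎ = R₍20₎(1 + αΔT) = 0.4485 × (1 + 0.004×132) = 0.6854 Ω
P = I²R = (8.94)² × 0.6854 = 54.8 W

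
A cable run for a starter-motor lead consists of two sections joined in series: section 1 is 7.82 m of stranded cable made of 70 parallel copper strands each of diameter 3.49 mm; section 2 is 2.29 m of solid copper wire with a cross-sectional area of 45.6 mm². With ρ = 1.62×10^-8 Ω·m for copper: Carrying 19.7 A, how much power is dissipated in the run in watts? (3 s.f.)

Section 1: A_strand = π(1.7450e-03)² = 9.566e-06 m²; R₁ = ρL/(N·A_s) = (1.62×10^-8)(7.82)/(70×9.566e-06) = 1.892×10^-4 Ω
Section 2: A = 45.6 mm² = 4.560e-05 m²
R₂ = (1.62×10^-8)(2.29)/(4.560e-05) = 8.136×10^-4 Ω
R = R₁ + R₂ = 0.001003 Ω
P = I²R = (19.7)² × 0.001003 = 0.389 W

0.389 W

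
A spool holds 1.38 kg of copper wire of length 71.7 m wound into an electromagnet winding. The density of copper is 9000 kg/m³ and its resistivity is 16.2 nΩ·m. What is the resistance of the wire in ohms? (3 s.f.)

ρ = 16.2 nΩ·m = 1.62×10^-8 Ω·m
A = m/(density·L) = 1.38/(9000×71.7) = 2.1385e-06 m²
R = ρL/A = (1.62×10^-8)(71.7)/(2.1385e-06) = 0.543 Ω

0.543 Ω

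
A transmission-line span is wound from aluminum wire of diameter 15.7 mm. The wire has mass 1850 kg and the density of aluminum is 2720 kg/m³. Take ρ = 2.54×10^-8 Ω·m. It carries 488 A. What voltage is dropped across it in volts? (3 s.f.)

A = π(d/2)² = π(7.8500e-03 m)² = 1.9359e-04 m²
L = m/(density·A) = 1850/(2720×1.9359e-04) = 3513 m
R = ρL/A = (2.54×10^-8)(3513)/(1.9359e-04) = 0.461 Ω
V = IR = 488 × 0.461 = 225 V

225 V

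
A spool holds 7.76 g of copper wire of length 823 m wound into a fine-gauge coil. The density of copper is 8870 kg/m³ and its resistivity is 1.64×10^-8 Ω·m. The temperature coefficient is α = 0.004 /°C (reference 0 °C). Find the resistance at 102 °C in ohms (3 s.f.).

17900 Ω

A = m/(density·L) = 0.00776/(8870×823) = 1.0630e-09 m²
R = ρL/A = (1.64×10^-8)(823)/(1.0630e-09) = 12700 Ω
R(102 °C) = 12700 × (1 + 0.004×102) = 17900 Ω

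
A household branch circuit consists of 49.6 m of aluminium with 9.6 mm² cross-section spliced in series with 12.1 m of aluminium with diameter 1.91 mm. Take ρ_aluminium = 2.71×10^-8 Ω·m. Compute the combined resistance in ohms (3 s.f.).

0.254 Ω

Segment 1: A = 9.6 mm² = 9.600e-06 m²
R₁ = ρL/A = (2.71×10^-8)(49.6)/(9.600e-06) = 0.14 Ω
Segment 2: A = π(d/2)² = π(9.5500e-04 m)² = 2.865e-06 m²
R₂ = (2.71×10^-8)(12.1)/(2.865e-06) = 0.1144 Ω
R = R₁ + R₂ = 0.254 Ω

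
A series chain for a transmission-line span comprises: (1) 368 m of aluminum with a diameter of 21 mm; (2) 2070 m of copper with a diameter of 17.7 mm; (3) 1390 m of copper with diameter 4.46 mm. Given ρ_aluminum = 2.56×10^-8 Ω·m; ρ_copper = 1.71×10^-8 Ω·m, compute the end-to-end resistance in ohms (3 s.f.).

1.69 Ω

Seg 1: A = π(d/2)² = π(1.0500e-02 m)² = 3.464e-04 m²
R_1 = (2.56×10^-8)(368)/(3.464e-04) = 0.0272 Ω
Seg 2: A = π(d/2)² = π(8.8500e-03 m)² = 2.461e-04 m²
R_2 = (1.71×10^-8)(2070)/(2.461e-04) = 0.1439 Ω
Seg 3: A = π(d/2)² = π(2.2300e-03 m)² = 1.562e-05 m²
R_3 = (1.71×10^-8)(1390)/(1.562e-05) = 1.521 Ω
R_total = R_1 + R_2 + R_3 = 1.69 Ω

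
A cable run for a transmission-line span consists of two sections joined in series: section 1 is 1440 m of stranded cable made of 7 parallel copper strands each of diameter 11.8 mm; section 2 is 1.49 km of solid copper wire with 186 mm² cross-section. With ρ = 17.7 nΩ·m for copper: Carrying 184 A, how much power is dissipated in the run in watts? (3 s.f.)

5930 W

ρ = 17.7 nΩ·m = 1.77×10^-8 Ω·m
Section 1: A_strand = π(5.9000e-03)² = 1.094e-04 m²; R₁ = ρL/(N·A_s) = (1.77×10^-8)(1440)/(7×1.094e-04) = 0.0333 Ω
Section 2: A = 186 mm² = 1.860e-04 m²
R₂ = (1.77×10^-8)(1490)/(1.860e-04) = 0.1418 Ω
R = R₁ + R₂ = 0.1751 Ω
P = I²R = (184)² × 0.1751 = 5930 W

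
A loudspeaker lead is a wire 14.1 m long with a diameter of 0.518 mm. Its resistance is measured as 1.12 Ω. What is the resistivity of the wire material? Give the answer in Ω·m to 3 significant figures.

A = π(d/2)² = π(2.5900e-04 m)² = 2.107e-07 m²
ρ = RA/L = (1.12)(2.107e-07)/(14.1) = 1.67×10^-8 Ω·m

1.67×10^-8 Ω·m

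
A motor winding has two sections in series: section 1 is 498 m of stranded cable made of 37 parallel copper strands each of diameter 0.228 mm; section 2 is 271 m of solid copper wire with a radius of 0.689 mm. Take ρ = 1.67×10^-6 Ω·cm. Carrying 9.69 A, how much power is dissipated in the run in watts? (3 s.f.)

ρ = 1.67×10^-6 Ω·cm = 1.67×10^-8 Ω·m
Section 1: A_strand = π(1.1400e-04)² = 4.083e-08 m²; R₁ = ρL/(N·A_s) = (1.67×10^-8)(498)/(37×4.083e-08) = 5.505 Ω
Section 2: A = πr² = π(6.8900e-04 m)² = 1.491e-06 m²
R₂ = (1.67×10^-8)(271)/(1.491e-06) = 3.035 Ω
R = R₁ + R₂ = 8.54 Ω
P = I²R = (9.69)² × 8.54 = 802 W

802 W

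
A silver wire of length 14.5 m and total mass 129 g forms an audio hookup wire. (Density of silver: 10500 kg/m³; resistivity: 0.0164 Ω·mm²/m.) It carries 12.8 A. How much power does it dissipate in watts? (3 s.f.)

ρ = 0.0164 Ω·mm²/m = 1.64×10^-8 Ω·m
A = m/(density·L) = 0.129/(10500×14.5) = 8.4729e-07 m²
R = ρL/A = (1.64×10^-8)(14.5)/(8.4729e-07) = 0.2807 Ω
P = I²R = (12.8)² × 0.2807 = 46.0 W

46.0 W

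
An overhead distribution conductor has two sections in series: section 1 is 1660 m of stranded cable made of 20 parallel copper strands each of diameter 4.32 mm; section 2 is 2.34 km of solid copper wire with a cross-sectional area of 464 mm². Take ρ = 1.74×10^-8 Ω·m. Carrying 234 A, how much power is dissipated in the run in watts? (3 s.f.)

10200 W

Section 1: A_strand = π(2.1600e-03)² = 1.466e-05 m²; R₁ = ρL/(N·A_s) = (1.74×10^-8)(1660)/(20×1.466e-05) = 0.09853 Ω
Section 2: A = 464 mm² = 4.640e-04 m²
R₂ = (1.74×10^-8)(2340)/(4.640e-04) = 0.08775 Ω
R = R₁ + R₂ = 0.1863 Ω
P = I²R = (234)² × 0.1863 = 10200 W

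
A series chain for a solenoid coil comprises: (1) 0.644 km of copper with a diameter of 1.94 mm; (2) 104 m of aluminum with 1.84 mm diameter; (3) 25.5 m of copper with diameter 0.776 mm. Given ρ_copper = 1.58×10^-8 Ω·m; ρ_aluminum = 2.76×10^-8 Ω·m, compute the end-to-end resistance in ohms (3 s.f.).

Seg 1: A = π(d/2)² = π(9.7000e-04 m)² = 2.956e-06 m²
R_1 = (1.58×10^-8)(644)/(2.956e-06) = 3.442 Ω
Seg 2: A = π(d/2)² = π(9.2000e-04 m)² = 2.659e-06 m²
R_2 = (2.76×10^-8)(104)/(2.659e-06) = 1.079 Ω
Seg 3: A = π(d/2)² = π(3.8800e-04 m)² = 4.729e-07 m²
R_3 = (1.58×10^-8)(25.5)/(4.729e-07) = 0.8519 Ω
R_total = R_1 + R_2 + R_3 = 5.37 Ω

5.37 Ω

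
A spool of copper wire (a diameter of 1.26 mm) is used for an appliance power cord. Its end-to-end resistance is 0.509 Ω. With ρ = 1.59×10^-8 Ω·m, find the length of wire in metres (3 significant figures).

A = π(d/2)² = π(6.3000e-04 m)² = 1.247e-06 m²
L = RA/ρ = (0.509)(1.247e-06)/(1.59×10^-8) = 39.9 m

39.9 m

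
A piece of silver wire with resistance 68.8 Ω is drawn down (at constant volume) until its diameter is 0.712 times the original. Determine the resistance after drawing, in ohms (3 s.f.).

Volume constant ⇒ L' = L/r² with r = 0.712. R' = ρL'/A' = ρ(L/r²)/(πr²d₀²/4) = R/r⁴.
R' = 3.891 × 68.8 = 268 Ω

268 Ω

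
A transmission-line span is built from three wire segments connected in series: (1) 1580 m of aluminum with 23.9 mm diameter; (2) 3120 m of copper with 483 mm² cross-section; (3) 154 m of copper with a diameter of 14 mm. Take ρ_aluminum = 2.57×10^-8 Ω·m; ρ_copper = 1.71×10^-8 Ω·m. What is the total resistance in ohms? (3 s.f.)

Seg 1: A = π(d/2)² = π(1.1950e-02 m)² = 4.486e-04 m²
R_1 = (2.57×10^-8)(1580)/(4.486e-04) = 0.09051 Ω
Seg 2: A = 483 mm² = 4.830e-04 m²
R_2 = (1.71×10^-8)(3120)/(4.830e-04) = 0.1105 Ω
Seg 3: A = π(d/2)² = π(7.0000e-03 m)² = 1.539e-04 m²
R_3 = (1.71×10^-8)(154)/(1.539e-04) = 0.01711 Ω
R_total = R_1 + R_2 + R_3 = 0.218 Ω

0.218 Ω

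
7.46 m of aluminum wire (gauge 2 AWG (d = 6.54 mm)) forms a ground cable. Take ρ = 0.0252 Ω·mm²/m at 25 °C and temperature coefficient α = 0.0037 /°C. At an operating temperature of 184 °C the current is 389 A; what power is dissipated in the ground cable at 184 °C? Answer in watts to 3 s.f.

ρ = 0.0252 Ω·mm²/m = 2.52×10^-8 Ω·m
A = π(6.54/2 mm)² = π(3.2700e-03 m)² = 3.359e-05 m²
R₍25₎ = ρL/A = (2.52×10^-8)(7.46)/(3.359e-05) = 0.005596 Ω
R₍184₎ = R₍25₎(1 + αΔT) = 0.005596 × (1 + 0.0037×159) = 0.008888 Ω
P = I²R = (389)² × 0.008888 = 1350 W

1350 W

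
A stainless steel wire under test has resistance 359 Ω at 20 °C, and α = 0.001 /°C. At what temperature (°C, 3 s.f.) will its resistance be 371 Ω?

53.4 °C

R = R₀(1 + α(T − T₀)) ⇒ T = T₀ + (R/R₀ − 1)/α
T = 20 + (371/359 − 1)/0.001 = 20 + (0.03343)/0.001 = 53.4 °C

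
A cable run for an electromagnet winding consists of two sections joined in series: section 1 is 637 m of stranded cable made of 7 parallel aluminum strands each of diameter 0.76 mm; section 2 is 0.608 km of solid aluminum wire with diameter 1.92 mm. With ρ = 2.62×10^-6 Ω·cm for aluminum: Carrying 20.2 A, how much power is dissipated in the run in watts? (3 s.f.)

4390 W

ρ = 2.62×10^-6 Ω·cm = 2.62×10^-8 Ω·m
Section 1: A_strand = π(3.8000e-04)² = 4.536e-07 m²; R₁ = ρL/(N·A_s) = (2.62×10^-8)(637)/(7×4.536e-07) = 5.256 Ω
Section 2: A = π(d/2)² = π(9.6000e-04 m)² = 2.895e-06 m²
R₂ = (2.62×10^-8)(608)/(2.895e-06) = 5.502 Ω
R = R₁ + R₂ = 10.76 Ω
P = I²R = (20.2)² × 10.76 = 4390 W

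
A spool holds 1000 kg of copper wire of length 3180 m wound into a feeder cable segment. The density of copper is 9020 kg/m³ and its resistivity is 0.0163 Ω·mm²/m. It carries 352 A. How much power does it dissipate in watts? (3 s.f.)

ρ = 0.0163 Ω·mm²/m = 1.63×10^-8 Ω·m
A = m/(density·L) = 1000/(9020×3180) = 3.4863e-05 m²
R = ρL/A = (1.63×10^-8)(3180)/(3.4863e-05) = 1.487 Ω
P = I²R = (352)² × 1.487 = 1.84×10^5 W

1.84×10^5 W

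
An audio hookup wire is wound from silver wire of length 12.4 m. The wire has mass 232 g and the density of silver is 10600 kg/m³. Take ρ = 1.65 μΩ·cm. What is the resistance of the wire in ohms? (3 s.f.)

0.116 Ω

ρ = 1.65 μΩ·cm = 1.65×10^-8 Ω·m
A = m/(density·L) = 0.232/(10600×12.4) = 1.7651e-06 m²
R = ρL/A = (1.65×10^-8)(12.4)/(1.7651e-06) = 0.116 Ω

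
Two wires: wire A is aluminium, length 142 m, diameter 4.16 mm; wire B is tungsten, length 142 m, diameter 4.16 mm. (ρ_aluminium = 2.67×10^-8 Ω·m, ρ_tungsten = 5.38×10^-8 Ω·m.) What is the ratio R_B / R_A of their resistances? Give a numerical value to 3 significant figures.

R ∝ ρL/d², so R_B/R_A = (ρ_B/ρ_A)
= (5.38×10^-8/2.67×10^-8) = 2.01

2.01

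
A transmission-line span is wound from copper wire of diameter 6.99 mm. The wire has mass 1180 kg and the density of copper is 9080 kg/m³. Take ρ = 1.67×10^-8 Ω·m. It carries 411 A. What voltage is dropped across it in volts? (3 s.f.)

606 V

A = π(d/2)² = π(3.4950e-03 m)² = 3.8375e-05 m²
L = m/(density·A) = 1180/(9080×3.8375e-05) = 3387 m
R = ρL/A = (1.67×10^-8)(3387)/(3.8375e-05) = 1.474 Ω
V = IR = 411 × 1.474 = 606 V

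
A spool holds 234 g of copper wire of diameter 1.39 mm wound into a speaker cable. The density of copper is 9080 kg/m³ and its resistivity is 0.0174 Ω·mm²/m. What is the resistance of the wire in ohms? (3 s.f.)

ρ = 0.0174 Ω·mm²/m = 1.74×10^-8 Ω·m
A = π(d/2)² = π(6.9500e-04 m)² = 1.5175e-06 m²
L = m/(density·A) = 0.234/(9080×1.5175e-06) = 16.98 m
R = ρL/A = (1.74×10^-8)(16.98)/(1.5175e-06) = 0.195 Ω

0.195 Ω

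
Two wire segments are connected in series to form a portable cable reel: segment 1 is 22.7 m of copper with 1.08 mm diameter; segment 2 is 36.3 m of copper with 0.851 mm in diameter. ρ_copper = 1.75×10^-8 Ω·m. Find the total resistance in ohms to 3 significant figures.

1.55 Ω

Segment 1: A = π(d/2)² = π(5.4000e-04 m)² = 9.161e-07 m²
R₁ = ρL/A = (1.75×10^-8)(22.7)/(9.161e-07) = 0.4336 Ω
Segment 2: A = π(d/2)² = π(4.2550e-04 m)² = 5.688e-07 m²
R₂ = (1.75×10^-8)(36.3)/(5.688e-07) = 1.117 Ω
R = R₁ + R₂ = 1.55 Ω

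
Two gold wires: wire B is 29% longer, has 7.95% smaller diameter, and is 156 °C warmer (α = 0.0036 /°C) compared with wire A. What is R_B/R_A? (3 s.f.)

2.38

R ∝ ρL/d² with ρ ∝ (1+αΔT), so R_B/R_A = (1 + 29/100) × (1 − 7.95/100)⁻² × (1 + 0.0036×156)
= 1.29 × 1.18 × 1.562 = 2.38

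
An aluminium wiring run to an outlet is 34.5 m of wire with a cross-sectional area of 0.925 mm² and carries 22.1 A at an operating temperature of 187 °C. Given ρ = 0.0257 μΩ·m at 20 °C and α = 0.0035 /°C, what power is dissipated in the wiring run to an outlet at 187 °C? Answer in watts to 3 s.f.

ρ = 0.0257 μΩ·m = 2.57×10^-8 Ω·m
A = 0.925 mm² = 9.250e-07 m²
R₍20₎ = ρL/A = (2.57×10^-8)(34.5)/(9.250e-07) = 0.9585 Ω
R₍187₎ = R₍20₎(1 + αΔT) = 0.9585 × (1 + 0.0035×167) = 1.519 Ω
P = I²R = (22.1)² × 1.519 = 742 W

742 W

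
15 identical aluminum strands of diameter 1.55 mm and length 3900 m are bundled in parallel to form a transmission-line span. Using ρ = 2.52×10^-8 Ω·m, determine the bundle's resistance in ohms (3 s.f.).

A_strand = π(7.7500e-04 m)² = 1.887e-06 m²
R_strand = ρL/A = (2.52×10^-8)(3900)/(1.887e-06) = 52.08 Ω
R_total = R_strand/N = 52.08/15 = 3.47 Ω

3.47 Ω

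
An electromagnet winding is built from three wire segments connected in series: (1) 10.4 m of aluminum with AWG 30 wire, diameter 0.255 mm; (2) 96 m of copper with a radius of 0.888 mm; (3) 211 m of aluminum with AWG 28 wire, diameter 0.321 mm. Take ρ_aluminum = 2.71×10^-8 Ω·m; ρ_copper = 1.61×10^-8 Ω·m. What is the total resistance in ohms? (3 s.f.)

Seg 1: A = π(0.255/2 mm)² = π(1.2750e-04 m)² = 5.107e-08 m²
R_1 = (2.71×10^-8)(10.4)/(5.107e-08) = 5.519 Ω
Seg 2: A = πr² = π(8.8800e-04 m)² = 2.477e-06 m²
R_2 = (1.61×10^-8)(96)/(2.477e-06) = 0.6239 Ω
Seg 3: A = π(0.321/2 mm)² = π(1.6050e-04 m)² = 8.093e-08 m²
R_3 = (2.71×10^-8)(211)/(8.093e-08) = 70.66 Ω
R_total = R_1 + R_2 + R_3 = 76.8 Ω

76.8 Ω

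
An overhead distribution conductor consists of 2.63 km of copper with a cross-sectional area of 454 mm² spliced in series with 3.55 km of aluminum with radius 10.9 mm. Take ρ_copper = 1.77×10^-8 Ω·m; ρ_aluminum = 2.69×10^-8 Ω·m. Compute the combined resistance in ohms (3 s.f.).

0.358 Ω

Segment 1: A = 454 mm² = 4.540e-04 m²
R₁ = ρL/A = (1.77×10^-8)(2630)/(4.540e-04) = 0.1025 Ω
Segment 2: A = πr² = π(1.0900e-02 m)² = 3.733e-04 m²
R₂ = (2.69×10^-8)(3550)/(3.733e-04) = 0.2558 Ω
R = R₁ + R₂ = 0.358 Ω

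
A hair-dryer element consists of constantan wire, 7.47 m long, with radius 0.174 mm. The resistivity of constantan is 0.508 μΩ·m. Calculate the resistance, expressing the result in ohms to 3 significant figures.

ρ = 0.508 μΩ·m = 5.08×10^-7 Ω·m
A = πr² = π(1.7400e-04 m)² = 9.511e-08 m²
R = ρL/A = (5.08×10^-7)(7.47 m)/(9.511e-08 m²) = 39.9 Ω

39.9 Ω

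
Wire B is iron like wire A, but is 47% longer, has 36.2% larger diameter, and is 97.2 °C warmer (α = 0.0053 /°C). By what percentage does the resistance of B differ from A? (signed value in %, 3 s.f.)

20.1%

R ∝ ρL/d² with ρ ∝ (1+αΔT), so R_B/R_A = (1 + 47/100) × (1 + 36.2/100)⁻² × (1 + 0.0053×97.2)
= 1.47 × 0.5391 × 1.515 = 1.201
(R_B − R_A)/R_A = 1.201 − 1 = 20.1%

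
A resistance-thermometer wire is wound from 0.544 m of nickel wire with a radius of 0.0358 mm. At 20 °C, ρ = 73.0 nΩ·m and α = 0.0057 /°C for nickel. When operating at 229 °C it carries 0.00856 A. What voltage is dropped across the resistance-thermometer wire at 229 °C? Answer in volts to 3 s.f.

ρ = 73.0 nΩ·m = 7.30×10^-8 Ω·m
A = πr² = π(3.5800e-05 m)² = 4.026e-09 m²
R₍20₎ = ρL/A = (7.30×10^-8)(0.544)/(4.026e-09) = 9.863 Ω
R₍229₎ = R₍20₎(1 + αΔT) = 9.863 × (1 + 0.0057×209) = 21.61 Ω
V = IR = 0.00856 × 21.61 = 0.185 V

0.185 V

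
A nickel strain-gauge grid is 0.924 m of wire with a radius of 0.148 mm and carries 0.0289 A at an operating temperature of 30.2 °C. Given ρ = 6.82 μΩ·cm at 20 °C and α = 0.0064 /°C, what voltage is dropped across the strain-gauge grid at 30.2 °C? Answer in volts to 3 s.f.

ρ = 6.82 μΩ·cm = 6.82×10^-8 Ω·m
A = πr² = π(1.4800e-04 m)² = 6.881e-08 m²
R₍20₎ = ρL/A = (6.82×10^-8)(0.924)/(6.881e-08) = 0.9158 Ω
R₍30.2₎ = R₍20₎(1 + αΔT) = 0.9158 × (1 + 0.0064×10.2) = 0.9755 Ω
V = IR = 0.0289 × 0.9755 = 0.0282 V

0.0282 V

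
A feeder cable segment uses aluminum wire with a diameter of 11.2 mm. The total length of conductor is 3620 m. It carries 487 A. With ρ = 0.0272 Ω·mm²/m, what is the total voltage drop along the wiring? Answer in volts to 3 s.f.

ρ = 0.0272 Ω·mm²/m = 2.72×10^-8 Ω·m
A = π(d/2)² = π(5.6000e-03 m)² = 9.852e-05 m²
R = ρL/A = (2.72×10^-8)(3620)/(9.852e-05) = 0.9994 Ω
V = IR = 487 × 0.9994 = 487 V

487 V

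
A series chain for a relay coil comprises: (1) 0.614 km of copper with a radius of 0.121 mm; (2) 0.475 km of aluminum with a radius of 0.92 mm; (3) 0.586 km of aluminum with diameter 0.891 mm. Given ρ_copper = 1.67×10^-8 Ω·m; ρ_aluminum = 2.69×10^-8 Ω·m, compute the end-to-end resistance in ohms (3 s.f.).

Seg 1: A = πr² = π(1.2100e-04 m)² = 4.600e-08 m²
R_1 = (1.67×10^-8)(614)/(4.600e-08) = 222.9 Ω
Seg 2: A = πr² = π(9.2000e-04 m)² = 2.659e-06 m²
R_2 = (2.69×10^-8)(475)/(2.659e-06) = 4.805 Ω
Seg 3: A = π(d/2)² = π(4.4550e-04 m)² = 6.235e-07 m²
R_3 = (2.69×10^-8)(586)/(6.235e-07) = 25.28 Ω
R_total = R_1 + R_2 + R_3 = 253 Ω

253 Ω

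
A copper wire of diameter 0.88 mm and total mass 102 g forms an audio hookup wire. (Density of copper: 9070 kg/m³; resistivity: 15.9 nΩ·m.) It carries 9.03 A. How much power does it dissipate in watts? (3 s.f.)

ρ = 15.9 nΩ·m = 1.59×10^-8 Ω·m
A = π(d/2)² = π(4.4000e-04 m)² = 6.0821e-07 m²
L = m/(density·A) = 0.102/(9070×6.0821e-07) = 18.49 m
R = ρL/A = (1.59×10^-8)(18.49)/(6.0821e-07) = 0.4834 Ω
P = I²R = (9.03)² × 0.4834 = 39.4 W

39.4 W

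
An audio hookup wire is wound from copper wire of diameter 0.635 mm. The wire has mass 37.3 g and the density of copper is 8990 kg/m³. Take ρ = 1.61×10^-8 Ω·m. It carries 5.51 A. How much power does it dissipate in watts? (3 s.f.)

A = π(d/2)² = π(3.1750e-04 m)² = 3.1669e-07 m²
L = m/(density·A) = 0.0373/(8990×3.1669e-07) = 13.1 m
R = ρL/A = (1.61×10^-8)(13.1)/(3.1669e-07) = 0.666 Ω
P = I²R = (5.51)² × 0.666 = 20.2 W

20.2 W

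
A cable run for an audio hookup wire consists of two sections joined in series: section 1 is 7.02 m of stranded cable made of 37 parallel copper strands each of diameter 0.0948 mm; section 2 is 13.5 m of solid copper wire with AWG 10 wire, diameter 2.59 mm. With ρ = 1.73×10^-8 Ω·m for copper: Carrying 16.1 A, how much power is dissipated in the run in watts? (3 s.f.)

132 W

Section 1: A_strand = π(4.7400e-05)² = 7.058e-09 m²; R₁ = ρL/(N·A_s) = (1.73×10^-8)(7.02)/(37×7.058e-09) = 0.465 Ω
Section 2: A = π(2.59/2 mm)² = π(1.2950e-03 m)² = 5.269e-06 m²
R₂ = (1.73×10^-8)(13.5)/(5.269e-06) = 0.04433 Ω
R = R₁ + R₂ = 0.5094 Ω
P = I²R = (16.1)² × 0.5094 = 132 W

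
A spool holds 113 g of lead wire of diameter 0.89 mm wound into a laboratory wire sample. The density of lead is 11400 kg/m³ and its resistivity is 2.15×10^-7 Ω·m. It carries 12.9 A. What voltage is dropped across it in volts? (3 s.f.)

71.0 V

A = π(d/2)² = π(4.4500e-04 m)² = 6.2211e-07 m²
L = m/(density·A) = 0.113/(11400×6.2211e-07) = 15.93 m
R = ρL/A = (2.15×10^-7)(15.93)/(6.2211e-07) = 5.506 Ω
V = IR = 12.9 × 5.506 = 71.0 V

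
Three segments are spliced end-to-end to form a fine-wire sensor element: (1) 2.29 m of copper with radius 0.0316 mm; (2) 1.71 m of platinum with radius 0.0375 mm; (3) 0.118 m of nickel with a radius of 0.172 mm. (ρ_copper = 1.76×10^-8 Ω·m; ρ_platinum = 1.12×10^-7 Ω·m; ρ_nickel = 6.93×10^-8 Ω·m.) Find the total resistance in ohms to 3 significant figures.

Seg 1: A = πr² = π(3.1600e-05 m)² = 3.137e-09 m²
R_1 = (1.76×10^-8)(2.29)/(3.137e-09) = 12.85 Ω
Seg 2: A = πr² = π(3.7500e-05 m)² = 4.418e-09 m²
R_2 = (1.12×10^-7)(1.71)/(4.418e-09) = 43.35 Ω
Seg 3: A = πr² = π(1.7200e-04 m)² = 9.294e-08 m²
R_3 = (6.93×10^-8)(0.118)/(9.294e-08) = 0.08798 Ω
R_total = R_1 + R_2 + R_3 = 56.3 Ω

56.3 Ω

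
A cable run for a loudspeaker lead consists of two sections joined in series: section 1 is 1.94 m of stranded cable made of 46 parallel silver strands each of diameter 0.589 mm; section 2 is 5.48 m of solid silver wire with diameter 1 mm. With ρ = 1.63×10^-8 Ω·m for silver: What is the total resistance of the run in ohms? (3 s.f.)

0.116 Ω

Section 1: A_strand = π(2.9450e-04)² = 2.725e-07 m²; R₁ = ρL/(N·A_s) = (1.63×10^-8)(1.94)/(46×2.725e-07) = 0.002523 Ω
Section 2: A = π(d/2)² = π(5.0000e-04 m)² = 7.854e-07 m²
R₂ = (1.63×10^-8)(5.48)/(7.854e-07) = 0.1137 Ω
R = R₁ + R₂ = 0.116 Ω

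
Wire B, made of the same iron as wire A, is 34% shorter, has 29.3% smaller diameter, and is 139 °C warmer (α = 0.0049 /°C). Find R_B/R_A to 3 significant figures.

R ∝ ρL/d² with ρ ∝ (1+αΔT), so R_B/R_A = (1 − 34/100) × (1 − 29.3/100)⁻² × (1 + 0.0049×139)
= 0.66 × 2.001 × 1.681 = 2.22

2.22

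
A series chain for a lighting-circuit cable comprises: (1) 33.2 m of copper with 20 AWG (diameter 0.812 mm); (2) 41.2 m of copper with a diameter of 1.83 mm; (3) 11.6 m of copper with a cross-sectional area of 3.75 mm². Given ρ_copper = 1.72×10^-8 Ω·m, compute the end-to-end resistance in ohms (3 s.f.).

Seg 1: A = π(0.812/2 mm)² = π(4.0600e-04 m)² = 5.178e-07 m²
R_1 = (1.72×10^-8)(33.2)/(5.178e-07) = 1.103 Ω
Seg 2: A = π(d/2)² = π(9.1500e-04 m)² = 2.630e-06 m²
R_2 = (1.72×10^-8)(41.2)/(2.630e-06) = 0.2694 Ω
Seg 3: A = 3.75 mm² = 3.750e-06 m²
R_3 = (1.72×10^-8)(11.6)/(3.750e-06) = 0.05321 Ω
R_total = R_1 + R_2 + R_3 = 1.43 Ω

1.43 Ω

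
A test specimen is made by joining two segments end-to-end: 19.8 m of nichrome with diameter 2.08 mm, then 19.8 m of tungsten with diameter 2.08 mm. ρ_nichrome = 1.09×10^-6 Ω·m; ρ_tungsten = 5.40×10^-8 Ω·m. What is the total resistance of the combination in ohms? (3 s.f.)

6.67 Ω

Segment 1: A = π(d/2)² = π(1.0400e-03 m)² = 3.398e-06 m²
R₁ = ρL/A = (1.09×10^-6)(19.8)/(3.398e-06) = 6.351 Ω
R₂ = (5.40×10^-8)(19.8)/(3.398e-06) = 0.3147 Ω
R = R₁ + R₂ = 6.67 Ω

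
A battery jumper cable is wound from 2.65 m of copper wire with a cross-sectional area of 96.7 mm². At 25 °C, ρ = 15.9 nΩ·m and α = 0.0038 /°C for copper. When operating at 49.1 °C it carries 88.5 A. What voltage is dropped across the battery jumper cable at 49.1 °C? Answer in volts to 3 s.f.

0.0421 V

ρ = 15.9 nΩ·m = 1.59×10^-8 Ω·m
A = 96.7 mm² = 9.670e-05 m²
R₍25₎ = ρL/A = (1.59×10^-8)(2.65)/(9.670e-05) = 4.357×10^-4 Ω
R₍49.1₎ = R₍25₎(1 + αΔT) = 4.357×10^-4 × (1 + 0.0038×24.1) = 4.756×10^-4 Ω
V = IR = 88.5 × 4.756×10^-4 = 0.0421 V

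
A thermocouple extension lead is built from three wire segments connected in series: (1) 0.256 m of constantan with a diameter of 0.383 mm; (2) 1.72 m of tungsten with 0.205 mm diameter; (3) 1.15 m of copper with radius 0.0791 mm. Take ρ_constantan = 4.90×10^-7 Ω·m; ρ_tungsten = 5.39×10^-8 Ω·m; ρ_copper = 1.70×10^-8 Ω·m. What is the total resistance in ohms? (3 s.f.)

4.89 Ω

Seg 1: A = π(d/2)² = π(1.9150e-04 m)² = 1.152e-07 m²
R_1 = (4.90×10^-7)(0.256)/(1.152e-07) = 1.089 Ω
Seg 2: A = π(d/2)² = π(1.0250e-04 m)² = 3.301e-08 m²
R_2 = (5.39×10^-8)(1.72)/(3.301e-08) = 2.809 Ω
Seg 3: A = πr² = π(7.9100e-05 m)² = 1.966e-08 m²
R_3 = (1.70×10^-8)(1.15)/(1.966e-08) = 0.9946 Ω
R_total = R_1 + R_2 + R_3 = 4.89 Ω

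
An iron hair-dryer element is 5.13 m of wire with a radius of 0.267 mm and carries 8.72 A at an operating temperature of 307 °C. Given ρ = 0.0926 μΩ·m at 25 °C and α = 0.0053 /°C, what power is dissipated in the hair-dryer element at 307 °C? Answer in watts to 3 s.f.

402 W

ρ = 0.0926 μΩ·m = 9.26×10^-8 Ω·m
A = πr² = π(2.6700e-04 m)² = 2.240e-07 m²
R₍25₎ = ρL/A = (9.26×10^-8)(5.13)/(2.240e-07) = 2.121 Ω
R₍307₎ = R₍25₎(1 + αΔT) = 2.121 × (1 + 0.0053×282) = 5.291 Ω
P = I²R = (8.72)² × 5.291 = 402 W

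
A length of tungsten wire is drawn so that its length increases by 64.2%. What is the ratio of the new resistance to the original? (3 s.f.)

k = 1 + 64.2/100 = 1.642; volume constant ⇒ A' = A/k, so R' = k²R.
Factor = 2.70

2.70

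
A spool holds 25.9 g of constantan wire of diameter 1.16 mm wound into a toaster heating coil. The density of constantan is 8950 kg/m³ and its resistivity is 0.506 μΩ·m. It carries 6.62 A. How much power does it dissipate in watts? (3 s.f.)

ρ = 0.506 μΩ·m = 5.06×10^-7 Ω·m
A = π(d/2)² = π(5.8000e-04 m)² = 1.0568e-06 m²
L = m/(density·A) = 0.0259/(8950×1.0568e-06) = 2.738 m
R = ρL/A = (5.06×10^-7)(2.738)/(1.0568e-06) = 1.311 Ω
P = I²R = (6.62)² × 1.311 = 57.5 W

57.5 W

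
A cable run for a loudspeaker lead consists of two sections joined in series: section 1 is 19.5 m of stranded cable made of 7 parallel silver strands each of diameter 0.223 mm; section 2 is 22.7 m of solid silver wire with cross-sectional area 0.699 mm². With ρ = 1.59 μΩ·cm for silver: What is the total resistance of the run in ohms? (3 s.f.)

1.65 Ω

ρ = 1.59 μΩ·cm = 1.59×10^-8 Ω·m
Section 1: A_strand = π(1.1150e-04)² = 3.906e-08 m²; R₁ = ρL/(N·A_s) = (1.59×10^-8)(19.5)/(7×3.906e-08) = 1.134 Ω
Section 2: A = 0.699 mm² = 6.990e-07 m²
R₂ = (1.59×10^-8)(22.7)/(6.990e-07) = 0.5164 Ω
R = R₁ + R₂ = 1.65 Ω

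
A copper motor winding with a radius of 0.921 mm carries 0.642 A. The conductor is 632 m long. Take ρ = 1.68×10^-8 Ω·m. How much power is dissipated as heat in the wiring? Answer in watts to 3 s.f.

A = πr² = π(9.2100e-04 m)² = 2.665e-06 m²
R = ρL/A = (1.68×10^-8)(632)/(2.665e-06) = 3.984 Ω
P = I²R = (0.642)² × 3.984 = 1.64 W

1.64 W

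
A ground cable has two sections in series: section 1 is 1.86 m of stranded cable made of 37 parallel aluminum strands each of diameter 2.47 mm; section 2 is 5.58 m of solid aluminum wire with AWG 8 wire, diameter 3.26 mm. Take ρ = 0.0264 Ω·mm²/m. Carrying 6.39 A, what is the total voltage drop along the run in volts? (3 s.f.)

0.115 V

ρ = 0.0264 Ω·mm²/m = 2.64×10^-8 Ω·m
Section 1: A_strand = π(1.2350e-03)² = 4.792e-06 m²; R₁ = ρL/(N·A_s) = (2.64×10^-8)(1.86)/(37×4.792e-06) = 2.770×10^-4 Ω
Section 2: A = π(3.26/2 mm)² = π(1.6300e-03 m)² = 8.347e-06 m²
R₂ = (2.64×10^-8)(5.58)/(8.347e-06) = 0.01765 Ω
R = R₁ + R₂ = 0.01793 Ω
V = IR = 6.39 × 0.01793 = 0.115 V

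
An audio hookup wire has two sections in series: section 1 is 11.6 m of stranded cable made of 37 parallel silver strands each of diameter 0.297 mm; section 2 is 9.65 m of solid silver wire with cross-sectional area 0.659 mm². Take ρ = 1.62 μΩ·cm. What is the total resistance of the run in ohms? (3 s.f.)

0.311 Ω

ρ = 1.62 μΩ·cm = 1.62×10^-8 Ω·m
Section 1: A_strand = π(1.4850e-04)² = 6.928e-08 m²; R₁ = ρL/(N·A_s) = (1.62×10^-8)(11.6)/(37×6.928e-08) = 0.07331 Ω
Section 2: A = 0.659 mm² = 6.590e-07 m²
R₂ = (1.62×10^-8)(9.65)/(6.590e-07) = 0.2372 Ω
R = R₁ + R₂ = 0.311 Ω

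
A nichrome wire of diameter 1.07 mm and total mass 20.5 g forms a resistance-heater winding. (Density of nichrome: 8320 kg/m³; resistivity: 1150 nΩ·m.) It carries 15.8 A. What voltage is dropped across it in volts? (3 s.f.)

ρ = 1150 nΩ·m = 1.15×10^-6 Ω·m
A = π(d/2)² = π(5.3500e-04 m)² = 8.9920e-07 m²
L = m/(density·A) = 0.0205/(8320×8.9920e-07) = 2.74 m
R = ρL/A = (1.15×10^-6)(2.74)/(8.9920e-07) = 3.504 Ω
V = IR = 15.8 × 3.504 = 55.4 V

55.4 V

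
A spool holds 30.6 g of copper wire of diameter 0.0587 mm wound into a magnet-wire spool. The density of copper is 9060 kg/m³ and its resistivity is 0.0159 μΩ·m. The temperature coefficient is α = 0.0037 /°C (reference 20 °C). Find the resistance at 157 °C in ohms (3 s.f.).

ρ = 0.0159 μΩ·m = 1.59×10^-8 Ω·m
A = π(d/2)² = π(2.9350e-05 m)² = 2.7062e-09 m²
L = m/(density·A) = 0.0306/(9060×2.7062e-09) = 1248 m
R = ρL/A = (1.59×10^-8)(1248)/(2.7062e-09) = 7333 Ω
R(157 °C) = 7333 × (1 + 0.0037×137) = 11000 Ω

11000 Ω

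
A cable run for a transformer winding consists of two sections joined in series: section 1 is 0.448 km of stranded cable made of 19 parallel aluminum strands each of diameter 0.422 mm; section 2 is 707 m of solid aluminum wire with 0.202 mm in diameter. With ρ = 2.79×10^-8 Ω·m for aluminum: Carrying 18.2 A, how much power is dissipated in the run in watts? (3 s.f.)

2.05×10^5 W

Section 1: A_strand = π(2.1100e-04)² = 1.399e-07 m²; R₁ = ρL/(N·A_s) = (2.79×10^-8)(448)/(19×1.399e-07) = 4.703 Ω
Section 2: A = π(d/2)² = π(1.0100e-04 m)² = 3.205e-08 m²
R₂ = (2.79×10^-8)(707)/(3.205e-08) = 615.5 Ω
R = R₁ + R₂ = 620.2 Ω
P = I²R = (18.2)² × 620.2 = 2.05×10^5 W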